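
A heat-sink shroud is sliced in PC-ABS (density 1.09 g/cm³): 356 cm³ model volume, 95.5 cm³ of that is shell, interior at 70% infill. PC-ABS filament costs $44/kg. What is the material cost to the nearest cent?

Infill region = 356 − 95.5 = 260.5 cm³.
Deposited infill = 0.70 × 260.5 = 182.35 cm³.
Total extruded: 95.5 + 182.35 → 277.85 cm³.
Mass: 277.85 × 1.09 → 302.8565 g.
At $44/kg: 302.8565/1000 × 44 = $13.33.

$13.33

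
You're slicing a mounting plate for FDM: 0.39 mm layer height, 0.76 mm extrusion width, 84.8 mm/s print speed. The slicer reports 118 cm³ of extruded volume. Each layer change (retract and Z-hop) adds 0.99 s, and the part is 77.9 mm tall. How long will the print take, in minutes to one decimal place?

81.5 minutes

Extrusion cross-section = 0.39 × 0.76, so 0.2964 mm².
Toolpath length = 118 cm³ / 0.2964 mm² = 118000 / 0.2964 = 398110.7 mm.
Extrusion time = 398110.7 / 84.8, so 4694.7 s.
Number of layers: 77.9 / 0.39 → 200 (rounded up).
Z-hop total = 200 × 0.99, so 198 s.
Altogether 4694.7 + 198 = 4892.7 s, i.e. 81.5 minutes.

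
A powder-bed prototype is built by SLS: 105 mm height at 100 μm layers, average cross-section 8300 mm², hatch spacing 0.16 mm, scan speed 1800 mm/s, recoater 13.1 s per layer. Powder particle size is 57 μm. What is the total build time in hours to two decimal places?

Number of layers: 105 / 0.1 → 1050 (rounded up).
Hatch length per layer: 8300 / 0.16 → 51875 mm.
Laser time per layer = 51875 / 1800 = 28.8194 s.
Per-layer time = 28.8194 + 13.1, so 41.9194 s.
1050 layers × 41.9194 s/layer = 44015.37 s, i.e. 12.23 hours.

12.23 hours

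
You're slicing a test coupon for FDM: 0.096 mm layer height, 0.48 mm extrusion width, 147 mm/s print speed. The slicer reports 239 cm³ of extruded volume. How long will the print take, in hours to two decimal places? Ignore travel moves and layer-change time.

Bead cross-section = 0.096 × 0.48, so 0.04608 mm².
Path length: 239000 mm³ / 0.04608 mm² → 5186631.9 mm.
Print-move time = 5186631.9 / 147, so 35283.2 s.
Converting: 35283.2 s = 9.80 hours.

9.80 hours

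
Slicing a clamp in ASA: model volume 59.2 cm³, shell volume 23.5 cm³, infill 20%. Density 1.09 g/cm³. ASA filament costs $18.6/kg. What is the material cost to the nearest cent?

Infill region: 59.2 − 23.5 → 35.7 cm³.
Deposited infill = 0.20 × 35.7, so 7.14 cm³.
Total printed volume = 23.5 + 7.14 = 30.64 cm³.
Mass: 30.64 × 1.09 → 33.3976 g.
At $18.6/kg: 33.3976/1000 × 18.6 = $0.62.

$0.62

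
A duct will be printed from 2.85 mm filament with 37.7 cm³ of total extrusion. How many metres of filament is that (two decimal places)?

5.91 m

A = π r² = π × 1.425² = 6.3794 mm².
L = 37700 mm³ / 6.3794 mm² = 5909.65 mm, i.e. 5.91 m.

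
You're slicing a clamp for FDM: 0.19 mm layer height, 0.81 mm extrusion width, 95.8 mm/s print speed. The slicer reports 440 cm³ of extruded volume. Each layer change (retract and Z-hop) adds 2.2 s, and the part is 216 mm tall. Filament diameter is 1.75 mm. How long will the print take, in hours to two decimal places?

8.98 hours

Bead cross-section = 0.19 × 0.81, so 0.1539 mm².
Total extruded path = 440000/0.1539 = 2858999.4 mm.
Extrusion time = 2858999.4 / 95.8, so 29843.4 s.
Number of layers: 216 / 0.19 → 1137 (rounded up).
Layer-change overhead = 1137 × 2.2, so 2501.4 s.
Total = 29843.4 + 2501.4 = 32344.8 s = 8.98 hours.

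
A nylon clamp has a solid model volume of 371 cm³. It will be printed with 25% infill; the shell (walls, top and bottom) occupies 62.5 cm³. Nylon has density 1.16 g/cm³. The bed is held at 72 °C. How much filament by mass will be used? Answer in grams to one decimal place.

162.0 g

Interior volume = 371 − 62.5 = 308.5 cm³.
Deposited infill: 0.25 × 308.5 → 77.125 cm³.
Total extruded: 62.5 + 77.125 → 139.625 cm³.
Mass = 139.625 × 1.16, so 161.965 g.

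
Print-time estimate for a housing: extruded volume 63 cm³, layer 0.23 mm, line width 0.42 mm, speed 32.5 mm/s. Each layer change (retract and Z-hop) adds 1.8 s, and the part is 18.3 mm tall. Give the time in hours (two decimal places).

Bead cross-section = 0.23 × 0.42 = 0.0966 mm².
Total extruded path = 63000/0.0966 = 652173.9 mm.
Time extruding = 652173.9 / 32.5 = 20066.9 s.
Number of layers: 18.3 / 0.23 → 80 (rounded up).
Non-print overhead = 80 × 1.8, so 144 s.
Altogether 20066.9 + 144 = 20210.9 s, i.e. 5.61 hours.

5.61 hours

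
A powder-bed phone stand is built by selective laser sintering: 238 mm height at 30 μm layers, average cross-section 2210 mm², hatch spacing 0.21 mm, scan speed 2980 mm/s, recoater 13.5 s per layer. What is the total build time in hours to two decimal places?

37.54 hours

Layer count = ceil(238 / 0.03) = 7934.
Per-layer scan distance: 2210 / 0.21 → 10523.8 mm.
Laser time per layer: 10523.8 / 2980 → 3.5315 s.
Per-layer time: 3.5315 + 13.5 → 17.0315 s.
Build time = 7934 × 17.0315 = 135127.921 s = 37.54 hours.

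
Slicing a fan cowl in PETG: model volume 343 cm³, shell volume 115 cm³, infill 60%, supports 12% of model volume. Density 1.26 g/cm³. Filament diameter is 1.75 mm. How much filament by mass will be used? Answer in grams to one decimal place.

Volume inside the shell = 343 − 115 = 228 cm³.
Infill volume = 0.60 × 228 = 136.8 cm³.
Support = 0.12 × 343, so 41.16 cm³.
Deposited volume = 115 + 136.8 + 41.16 = 292.96 cm³.
Mass: 292.96 × 1.26 → 369.1296 g.

369.1 g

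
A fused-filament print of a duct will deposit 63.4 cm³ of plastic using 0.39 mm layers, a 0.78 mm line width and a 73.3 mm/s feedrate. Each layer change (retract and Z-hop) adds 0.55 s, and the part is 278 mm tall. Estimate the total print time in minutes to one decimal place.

Line area = 0.39 × 0.78 = 0.3042 mm².
Toolpath length = 63.4 cm³ / 0.3042 mm² = 63400 / 0.3042 = 208415.5 mm.
Time extruding = 208415.5 / 73.3 = 2843.3 s.
Layers = ⌈278/0.39⌉ = 713.
Non-print overhead: 713 × 0.55 → 392.15 s.
Total = 2843.3 + 392.15 = 3235.45 s = 53.9 minutes.

53.9 minutes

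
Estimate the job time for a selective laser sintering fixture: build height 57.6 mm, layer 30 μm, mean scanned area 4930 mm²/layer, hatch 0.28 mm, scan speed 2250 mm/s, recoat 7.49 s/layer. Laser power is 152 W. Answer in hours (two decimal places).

8.17 hours

Layers = ⌈57.6/0.03⌉ = 1920.
Per-layer scan distance = 4930 / 0.28 = 17607.1 mm.
Scan time per layer: 17607.1 / 2250 → 7.8254 s.
Layer cycle = 7.8254 + 7.49, so 15.3154 s.
Total: 1920 × 15.3154 s = 29405.568 s → 8.17 hours.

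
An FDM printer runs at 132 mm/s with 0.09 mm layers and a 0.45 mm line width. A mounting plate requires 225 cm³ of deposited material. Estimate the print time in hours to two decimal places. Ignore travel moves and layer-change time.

11.69 hours

Extrusion cross-section = 0.09 × 0.45, so 0.0405 mm².
Total extruded path = 225000/0.0405 = 5555555.6 mm.
Extrusion time = 5555555.6 / 132 = 42087.5 s.
That's 42087.5 s → 11.69 hours.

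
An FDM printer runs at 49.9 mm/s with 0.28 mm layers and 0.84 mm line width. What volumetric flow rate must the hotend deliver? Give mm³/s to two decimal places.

11.74

A: 0.28 × 0.84 → 0.2352 mm².
Q = v·A = 49.9 × 0.2352 = 11.74 mm³/s.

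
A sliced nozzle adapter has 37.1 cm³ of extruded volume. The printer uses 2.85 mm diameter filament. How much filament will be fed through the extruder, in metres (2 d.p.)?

5.82 m

Cross-section of 2.85 mm filament: π·(2.85/2)² = 6.3794 mm².
Length = 37.1 cm³ / 6.3794 mm² = 37100 / 6.3794 = 5815.59 mm = 5.82 m.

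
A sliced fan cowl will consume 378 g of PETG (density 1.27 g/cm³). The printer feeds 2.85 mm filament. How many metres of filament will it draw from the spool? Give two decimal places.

Extruded volume: 378/1.27 = 297.6378 cm³ (297637.8 mm³).
Cross-section of 2.85 mm filament: π·(2.85/2)² = 6.3794 mm².
Length = 297637.8 / 6.3794 = 46656.08 mm = 46.66 m.

46.66 m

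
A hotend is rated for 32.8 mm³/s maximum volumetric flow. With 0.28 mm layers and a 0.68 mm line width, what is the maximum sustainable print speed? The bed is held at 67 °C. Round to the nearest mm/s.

Bead cross-section = 0.28 × 0.68, so 0.1904 mm².
v_max = Q/A = 32.8/0.1904 = 172.27 mm/s → 172 mm/s.

172 mm/s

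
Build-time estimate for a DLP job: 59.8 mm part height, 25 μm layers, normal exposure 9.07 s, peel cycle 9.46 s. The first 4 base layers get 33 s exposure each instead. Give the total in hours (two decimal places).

Layers = ⌈59.8/0.025⌉ = 2392.
Bottom layers = 4 × (33 + 9.46), so 169.84 s.
Remaining layers = 2388 × (9.07 + 9.46) = 44249.64 s.
Total = 169.84 + 44249.64 = 44419.48 s = 12.34 hours.

12.34 hours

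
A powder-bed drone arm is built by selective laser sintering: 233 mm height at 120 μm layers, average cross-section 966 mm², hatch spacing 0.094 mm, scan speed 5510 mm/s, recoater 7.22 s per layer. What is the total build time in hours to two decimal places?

4.90 hours

Layers = ⌈233/0.12⌉ = 1942.
Scan path per layer = 966 / 0.094, so 10276.6 mm.
Scan time per layer: 10276.6 / 5510 → 1.8651 s.
Per-layer time = 1.8651 + 7.22, so 9.0851 s.
Total: 1942 × 9.0851 s = 17643.2642 s → 4.90 hours.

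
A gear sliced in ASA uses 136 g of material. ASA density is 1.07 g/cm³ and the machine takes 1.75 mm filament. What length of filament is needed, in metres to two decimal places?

52.84 m

Extruded volume: 136/1.07 = 127.1028 cm³ (127102.8 mm³).
Filament cross-section = π × (1.75/2)² = 2.4053 mm².
Length = 127102.8 / 2.4053 = 52842.81 mm = 52.84 m.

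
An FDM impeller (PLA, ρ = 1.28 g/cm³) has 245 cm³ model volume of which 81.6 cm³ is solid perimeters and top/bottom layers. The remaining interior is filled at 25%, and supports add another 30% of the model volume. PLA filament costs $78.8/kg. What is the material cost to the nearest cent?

$19.76

Infill region = 245 − 81.6, so 163.4 cm³.
Infill deposited = 0.25 × 163.4, so 40.85 cm³.
Support = 0.30 × 245 = 73.5 cm³.
Deposited volume: 81.6 + 40.85 + 73.5 → 195.95 cm³.
Mass = 195.95 × 1.28 = 250.816 g.
Cost = 250.816 g / 1000 × $78.8/kg = $19.76.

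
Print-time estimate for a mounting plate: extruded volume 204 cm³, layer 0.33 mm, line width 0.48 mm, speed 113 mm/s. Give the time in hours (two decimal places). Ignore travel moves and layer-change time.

Line area = 0.33 × 0.48, so 0.1584 mm².
Toolpath length = 204 cm³ / 0.1584 mm² = 204000 / 0.1584 = 1287878.8 mm.
Time extruding = 1287878.8 / 113 = 11397.2 s.
In the requested units: 11397.2 s = 3.17 hours.

3.17 hours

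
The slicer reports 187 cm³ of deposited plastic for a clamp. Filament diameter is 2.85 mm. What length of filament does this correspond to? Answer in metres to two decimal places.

Cross-section of 2.85 mm filament: π·(2.85/2)² = 6.3794 mm².
L = 187000 mm³ / 6.3794 mm² = 29313.1 mm, i.e. 29.31 m.

29.31 m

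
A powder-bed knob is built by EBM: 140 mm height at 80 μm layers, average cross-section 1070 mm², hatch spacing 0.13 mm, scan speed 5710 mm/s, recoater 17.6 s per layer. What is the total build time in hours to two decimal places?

9.26 hours

Layers = ⌈140/0.08⌉ = 1750.
Per-layer scan distance: 1070 / 0.13 → 8230.8 mm.
Beam time per layer: 8230.8 / 5710 → 1.4415 s.
Layer cycle: 1.4415 + 17.6 → 19.0415 s.
1750 layers × 19.0415 s/layer = 33322.625 s, i.e. 9.26 hours.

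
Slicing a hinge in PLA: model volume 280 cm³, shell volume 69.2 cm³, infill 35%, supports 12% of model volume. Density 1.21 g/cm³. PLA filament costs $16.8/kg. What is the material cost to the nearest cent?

$3.59

Interior volume = 280 − 69.2 = 210.8 cm³.
Infill volume = 0.35 × 210.8 = 73.78 cm³.
Support = 0.12 × 280, so 33.6 cm³.
Total extruded = 69.2 + 73.78 + 33.6 = 176.58 cm³.
Mass: 176.58 × 1.21 → 213.6618 g.
At $16.8/kg: 213.6618/1000 × 16.8 = $3.59.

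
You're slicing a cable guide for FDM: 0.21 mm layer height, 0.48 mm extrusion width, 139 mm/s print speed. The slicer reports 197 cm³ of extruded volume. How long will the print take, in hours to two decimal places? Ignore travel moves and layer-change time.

Line area = 0.21 × 0.48, so 0.1008 mm².
Total extruded path = 197000/0.1008 = 1954365.1 mm.
Print-move time: 1954365.1 / 139 → 14060.2 s.
14060.2 s = 3.91 hours.

3.91 hours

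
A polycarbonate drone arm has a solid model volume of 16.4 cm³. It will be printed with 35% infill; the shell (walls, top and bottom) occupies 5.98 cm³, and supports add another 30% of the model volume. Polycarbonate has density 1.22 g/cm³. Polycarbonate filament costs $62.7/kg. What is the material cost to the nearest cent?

$1.11

Infill region: 16.4 − 5.98 → 10.42 cm³.
Infill volume = 0.35 × 10.42, so 3.647 cm³.
Support = 0.30 × 16.4, so 4.92 cm³.
Total printed volume = 5.98 + 3.647 + 4.92 = 14.547 cm³.
Mass = 14.547 × 1.22, so 17.74734 g.
At $62.7/kg: 17.74734/1000 × 62.7 = $1.11.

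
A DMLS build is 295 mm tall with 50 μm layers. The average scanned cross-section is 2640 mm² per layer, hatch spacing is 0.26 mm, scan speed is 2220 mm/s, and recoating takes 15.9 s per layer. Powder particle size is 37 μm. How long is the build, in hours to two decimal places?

33.55 hours

Layers = ⌈295/0.05⌉ = 5900.
Per-layer scan distance = 2640 / 0.26, so 10153.8 mm.
Laser time per layer: 10153.8 / 2220 → 4.5738 s.
Time per layer = 4.5738 + 15.9, so 20.4738 s.
Build time = 5900 × 20.4738 = 120795.42 s = 33.55 hours.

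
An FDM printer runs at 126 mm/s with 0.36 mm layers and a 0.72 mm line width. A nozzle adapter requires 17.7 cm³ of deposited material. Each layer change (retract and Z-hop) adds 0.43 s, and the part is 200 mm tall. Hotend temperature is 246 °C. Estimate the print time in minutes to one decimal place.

Line area = 0.36 × 0.72, so 0.2592 mm².
Path length: 17700 mm³ / 0.2592 mm² → 68287 mm.
Print-move time: 68287 / 126 → 542 s.
Layer count = ceil(200 / 0.36) = 556.
Z-hop total = 556 × 0.43 = 239.08 s.
Altogether 542 + 239.08 = 781.08 s, i.e. 13.0 minutes.

13.0 minutes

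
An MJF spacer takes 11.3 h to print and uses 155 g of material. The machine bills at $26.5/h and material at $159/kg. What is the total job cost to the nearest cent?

Time charge = 26.5 × 11.3, so $299.45.
Material charge: 159 × 155/1000 → $24.645.
Total = 299.45 + 24.645 = 324.095 ≈ $324.10.

$324.10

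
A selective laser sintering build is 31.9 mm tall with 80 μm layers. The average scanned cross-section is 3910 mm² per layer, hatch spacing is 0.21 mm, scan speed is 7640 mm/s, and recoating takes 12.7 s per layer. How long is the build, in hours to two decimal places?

Layer count = ceil(31.9 / 0.08) = 399.
Hatch length per layer: 3910 / 0.21 → 18619 mm.
Scan time per layer: 18619 / 7640 → 2.437 s.
Per-layer time = 2.437 + 12.7 = 15.137 s.
Total: 399 × 15.137 s = 6039.663 s → 1.68 hours.

1.68 hours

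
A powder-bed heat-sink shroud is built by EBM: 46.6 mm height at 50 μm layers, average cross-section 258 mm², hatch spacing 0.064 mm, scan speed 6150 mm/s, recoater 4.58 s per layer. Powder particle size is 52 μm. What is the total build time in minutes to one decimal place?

81.3 minutes

Layers = ⌈46.6/0.05⌉ = 932.
Per-layer scan distance = 258 / 0.064 = 4031.3 mm.
Per-layer scan time: 4031.3 / 6150 → 0.6555 s.
Layer cycle: 0.6555 + 4.58 → 5.2355 s.
Total: 932 × 5.2355 s = 4879.486 s → 81.3 minutes.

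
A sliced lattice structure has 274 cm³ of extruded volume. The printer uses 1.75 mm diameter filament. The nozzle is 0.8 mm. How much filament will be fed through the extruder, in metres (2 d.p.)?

Filament cross-section = π × (1.75/2)² = 2.4053 mm².
Length = 274 cm³ / 2.4053 mm² = 274000 / 2.4053 = 113915.1 mm = 113.92 m.

113.92 m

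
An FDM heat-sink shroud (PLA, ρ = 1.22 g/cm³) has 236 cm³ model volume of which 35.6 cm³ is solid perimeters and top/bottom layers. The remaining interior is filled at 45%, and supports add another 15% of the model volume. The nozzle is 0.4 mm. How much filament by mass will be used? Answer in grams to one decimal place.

196.6 g

Volume inside the shell: 236 − 35.6 → 200.4 cm³.
Infill deposited: 0.45 × 200.4 → 90.18 cm³.
Support: 0.15 × 236 → 35.4 cm³.
Total printed volume = 35.6 + 90.18 + 35.4 = 161.18 cm³.
Mass = 161.18 × 1.22 = 196.6396 g.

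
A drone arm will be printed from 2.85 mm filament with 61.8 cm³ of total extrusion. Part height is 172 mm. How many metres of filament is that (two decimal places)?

A = π r² = π × 1.425² = 6.3794 mm².
Length = 61.8 cm³ / 6.3794 mm² = 61800 / 6.3794 = 9687.43 mm = 9.69 m.

9.69 m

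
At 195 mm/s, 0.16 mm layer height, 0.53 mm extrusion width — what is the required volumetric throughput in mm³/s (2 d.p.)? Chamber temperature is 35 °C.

A = 0.16 × 0.53 = 0.0848 mm².
Volumetric flow = 195 × 0.0848 = 16.54 mm³/s.

16.54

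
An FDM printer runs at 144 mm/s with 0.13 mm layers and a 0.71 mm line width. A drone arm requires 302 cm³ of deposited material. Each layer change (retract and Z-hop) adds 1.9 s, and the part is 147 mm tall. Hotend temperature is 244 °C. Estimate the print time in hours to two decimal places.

6.91 hours

Bead cross-section = 0.13 × 0.71 = 0.0923 mm².
Toolpath length = 302 cm³ / 0.0923 mm² = 302000 / 0.0923 = 3271939.3 mm.
Time extruding = 3271939.3 / 144 = 22721.8 s.
Layers = ⌈147/0.13⌉ = 1131.
Non-print overhead = 1131 × 1.9, so 2148.9 s.
Total = 22721.8 + 2148.9 = 24870.7 s = 6.91 hours.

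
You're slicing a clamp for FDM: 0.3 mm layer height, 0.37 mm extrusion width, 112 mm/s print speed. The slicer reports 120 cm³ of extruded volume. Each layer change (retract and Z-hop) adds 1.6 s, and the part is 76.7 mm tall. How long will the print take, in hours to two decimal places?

2.80 hours

Extrusion cross-section: 0.3 × 0.37 → 0.111 mm².
Toolpath length = 120 cm³ / 0.111 mm² = 120000 / 0.111 = 1081081.1 mm.
Print-move time: 1081081.1 / 112 → 9652.5 s.
Layer count = ceil(76.7 / 0.3) = 256.
Z-hop total: 256 × 1.6 → 409.6 s.
Total = 9652.5 + 409.6 = 10062.1 s = 2.80 hours.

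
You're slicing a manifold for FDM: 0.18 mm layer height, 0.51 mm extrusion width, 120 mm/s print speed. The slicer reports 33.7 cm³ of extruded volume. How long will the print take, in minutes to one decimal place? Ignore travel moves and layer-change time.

51.0 minutes

Bead cross-section = 0.18 × 0.51 = 0.0918 mm².
Path length: 33700 mm³ / 0.0918 mm² → 367102.4 mm.
Extrusion time = 367102.4 / 120 = 3059.2 s.
In the requested units: 3059.2 s = 51.0 minutes.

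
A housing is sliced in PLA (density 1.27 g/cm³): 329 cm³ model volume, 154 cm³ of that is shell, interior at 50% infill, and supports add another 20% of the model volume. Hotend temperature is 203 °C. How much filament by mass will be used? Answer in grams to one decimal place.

Interior volume: 329 − 154 → 175 cm³.
Infill volume = 0.50 × 175, so 87.5 cm³.
Support: 0.20 × 329 → 65.8 cm³.
Total extruded = 154 + 87.5 + 65.8 = 307.3 cm³.
Mass = 307.3 × 1.27, so 390.271 g.

390.3 g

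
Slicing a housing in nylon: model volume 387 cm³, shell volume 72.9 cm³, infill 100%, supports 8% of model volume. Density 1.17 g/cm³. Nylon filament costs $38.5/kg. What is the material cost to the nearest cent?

$18.83

Interior volume = 387 − 72.9 = 314.1 cm³.
Infill volume = 1.00 × 314.1, so 314.1 cm³.
Support = 0.08 × 387 = 30.96 cm³.
Total extruded = 72.9 + 314.1 + 30.96, so 417.96 cm³.
Mass = 417.96 × 1.17 = 489.0132 g.
At $38.5/kg: 489.0132/1000 × 38.5 = $18.83.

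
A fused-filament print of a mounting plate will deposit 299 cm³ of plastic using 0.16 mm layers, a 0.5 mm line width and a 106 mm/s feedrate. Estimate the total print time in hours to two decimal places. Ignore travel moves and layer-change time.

Extrusion cross-section = 0.16 × 0.5, so 0.08 mm².
Total extruded path = 299000/0.08 = 3737500 mm.
Extrusion time = 3737500 / 106, so 35259.4 s.
35259.4 s = 9.79 hours.

9.79 hours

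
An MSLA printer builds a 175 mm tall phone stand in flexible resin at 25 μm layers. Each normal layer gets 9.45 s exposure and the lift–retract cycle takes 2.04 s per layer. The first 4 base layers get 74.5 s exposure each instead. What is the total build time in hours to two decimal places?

Layers = ⌈175/0.025⌉ = 7000.
Bottom layers: 4 × (74.5 + 2.04) → 306.16 s.
Remaining layers: 6996 × (9.45 + 2.04) → 80384.04 s.
Total = 306.16 + 80384.04 = 80690.2 s = 22.41 hours.

22.41 hours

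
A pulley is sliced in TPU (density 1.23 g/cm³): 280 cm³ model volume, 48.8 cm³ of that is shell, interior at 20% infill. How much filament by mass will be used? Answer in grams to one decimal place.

116.9 g

Volume inside the shell = 280 − 48.8, so 231.2 cm³.
Infill volume = 0.20 × 231.2, so 46.24 cm³.
Total extruded = 48.8 + 46.24 = 95.04 cm³.
Mass = 95.04 × 1.23 = 116.8992 g.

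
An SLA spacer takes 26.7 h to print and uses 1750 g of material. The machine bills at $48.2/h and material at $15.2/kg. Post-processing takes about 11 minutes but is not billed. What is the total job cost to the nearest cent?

Machine cost: 48.2 × 26.7 → $1286.94.
Material cost = 15.2 × 1750/1000, so $26.60.
Total = 1286.94 + 26.60 = $1313.54.

$1313.54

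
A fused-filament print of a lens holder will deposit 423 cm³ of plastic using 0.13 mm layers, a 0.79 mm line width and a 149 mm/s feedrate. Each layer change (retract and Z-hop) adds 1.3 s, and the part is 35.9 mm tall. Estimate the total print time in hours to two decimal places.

7.78 hours

Line area = 0.13 × 0.79, so 0.1027 mm².
Total extruded path = 423000/0.1027 = 4118792.6 mm.
Print-move time = 4118792.6 / 149 = 27642.9 s.
Number of layers: 35.9 / 0.13 → 277 (rounded up).
Non-print overhead = 277 × 1.3 = 360.1 s.
Total = 27642.9 + 360.1 = 28003 s = 7.78 hours.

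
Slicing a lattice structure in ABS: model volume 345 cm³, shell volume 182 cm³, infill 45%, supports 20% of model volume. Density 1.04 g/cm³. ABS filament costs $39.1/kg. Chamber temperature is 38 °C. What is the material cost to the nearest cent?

Volume inside the shell: 345 − 182 → 163 cm³.
Infill deposited = 0.45 × 163 = 73.35 cm³.
Support: 0.20 × 345 → 69 cm³.
Deposited volume = 182 + 73.35 + 69 = 324.35 cm³.
Mass = 324.35 × 1.04, so 337.324 g.
At $39.1/kg: 337.324/1000 × 39.1 = $13.19.

$13.19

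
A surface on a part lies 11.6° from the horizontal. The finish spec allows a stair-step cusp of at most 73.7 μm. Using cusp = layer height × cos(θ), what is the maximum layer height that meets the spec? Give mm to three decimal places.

Layer height = cusp / cos(11.6°) = 0.0737 / 0.9796 = 0.075 mm.

0.075 mm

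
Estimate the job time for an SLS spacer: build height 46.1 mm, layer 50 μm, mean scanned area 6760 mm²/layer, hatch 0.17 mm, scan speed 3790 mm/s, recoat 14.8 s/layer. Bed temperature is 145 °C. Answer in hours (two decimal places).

Number of layers: 46.1 / 0.05 → 922 (rounded up).
Per-layer scan distance = 6760 / 0.17 = 39764.7 mm.
Scan time per layer = 39764.7 / 3790 = 10.492 s.
Per-layer time = 10.492 + 14.8 = 25.292 s.
922 layers × 25.292 s/layer = 23319.224 s, i.e. 6.48 hours.

6.48 hours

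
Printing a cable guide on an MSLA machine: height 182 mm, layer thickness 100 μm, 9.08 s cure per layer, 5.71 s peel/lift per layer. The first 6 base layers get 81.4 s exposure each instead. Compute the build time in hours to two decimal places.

7.60 hours

Layer count = ceil(182 / 0.1) = 1820.
Base layers: 6 × (81.4 + 5.71) → 522.66 s.
Regular layers: 1814 × (9.08 + 5.71) → 26829.06 s.
Total = 522.66 + 26829.06 = 27351.72 s = 7.60 hours.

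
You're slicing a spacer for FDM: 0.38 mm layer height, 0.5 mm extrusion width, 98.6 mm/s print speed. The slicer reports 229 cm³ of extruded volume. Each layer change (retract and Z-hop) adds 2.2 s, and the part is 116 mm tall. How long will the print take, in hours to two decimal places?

Line area = 0.38 × 0.5 = 0.19 mm².
Path length: 229000 mm³ / 0.19 mm² → 1205263.2 mm.
Extrusion time: 1205263.2 / 98.6 → 12223.8 s.
Number of layers: 116 / 0.38 → 306 (rounded up).
Layer-change overhead = 306 × 2.2, so 673.2 s.
Total = 12223.8 + 673.2 = 12897 s = 3.58 hours.

3.58 hours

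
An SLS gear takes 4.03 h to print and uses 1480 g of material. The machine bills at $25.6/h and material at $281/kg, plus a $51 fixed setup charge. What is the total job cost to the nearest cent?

$570.05

Time charge = 25.6 × 4.03, so $103.168.
Material charge = 281 × 1480/1000 = $415.88.
Adding setup: 103.168 + 415.88 + 51 → 570.048 ≈ $570.05.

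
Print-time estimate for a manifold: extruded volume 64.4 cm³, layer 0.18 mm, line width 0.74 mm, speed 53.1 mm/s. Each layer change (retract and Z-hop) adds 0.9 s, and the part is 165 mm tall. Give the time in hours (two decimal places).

Bead cross-section = 0.18 × 0.74, so 0.1332 mm².
Path length: 64400 mm³ / 0.1332 mm² → 483483.5 mm.
Print-move time = 483483.5 / 53.1, so 9105.2 s.
Layer count = ceil(165 / 0.18) = 917.
Non-print overhead: 917 × 0.9 → 825.3 s.
Altogether 9105.2 + 825.3 = 9930.5 s, i.e. 2.76 hours.

2.76 hours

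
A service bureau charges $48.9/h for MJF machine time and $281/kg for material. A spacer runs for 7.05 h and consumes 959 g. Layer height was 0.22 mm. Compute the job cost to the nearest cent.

Machine cost: 48.9 × 7.05 → $344.745.
Feedstock cost: 281 × 959/1000 → $269.479.
Total = 344.745 + 269.479 = 614.224 ≈ $614.22.

$614.22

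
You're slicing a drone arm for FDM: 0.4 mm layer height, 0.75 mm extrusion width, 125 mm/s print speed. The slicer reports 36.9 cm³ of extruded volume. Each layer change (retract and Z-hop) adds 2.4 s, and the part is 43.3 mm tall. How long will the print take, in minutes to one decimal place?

20.8 minutes

Bead cross-section: 0.4 × 0.75 → 0.3 mm².
Path length: 36900 mm³ / 0.3 mm² → 123000 mm.
Print-move time = 123000 / 125 = 984 s.
Number of layers: 43.3 / 0.4 → 109 (rounded up).
Z-hop total: 109 × 2.4 → 261.6 s.
Total = 984 + 261.6 = 1245.6 s = 20.8 minutes.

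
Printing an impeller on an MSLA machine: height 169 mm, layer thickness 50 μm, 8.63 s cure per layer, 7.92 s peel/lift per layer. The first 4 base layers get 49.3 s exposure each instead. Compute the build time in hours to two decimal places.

Layers = ⌈169/0.05⌉ = 3380.
Burn-in layers: 4 × (49.3 + 7.92) → 228.88 s.
Remaining layers = 3376 × (8.63 + 7.92), so 55872.8 s.
Total = 228.88 + 55872.8 = 56101.68 s = 15.58 hours.

15.58 hours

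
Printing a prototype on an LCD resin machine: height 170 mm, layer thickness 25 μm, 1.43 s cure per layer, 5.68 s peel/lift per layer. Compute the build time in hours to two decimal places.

13.43 hours

Number of layers: 170 / 0.025 → 6800 (rounded up).
Cycle time: 1.43 + 5.68 → 7.11 s.
Build time: 6800 × 7.11 s = 48348 s, i.e. 13.43 hours.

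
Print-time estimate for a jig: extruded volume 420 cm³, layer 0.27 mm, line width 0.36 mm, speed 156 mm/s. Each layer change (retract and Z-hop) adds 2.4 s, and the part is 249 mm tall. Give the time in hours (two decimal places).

8.31 hours

Bead cross-section = 0.27 × 0.36, so 0.0972 mm².
Total extruded path = 420000/0.0972 = 4320987.7 mm.
Time extruding: 4320987.7 / 156 → 27698.6 s.
Layer count = ceil(249 / 0.27) = 923.
Layer-change overhead = 923 × 2.4, so 2215.2 s.
Total = 27698.6 + 2215.2 = 29913.8 s = 8.31 hours.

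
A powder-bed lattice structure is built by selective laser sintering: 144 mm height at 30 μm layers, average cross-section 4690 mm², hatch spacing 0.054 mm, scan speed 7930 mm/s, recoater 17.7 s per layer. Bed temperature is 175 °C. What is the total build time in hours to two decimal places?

Number of layers: 144 / 0.03 → 4800 (rounded up).
Per-layer scan distance = 4690 / 0.054, so 86851.9 mm.
Laser time per layer = 86851.9 / 7930 = 10.9523 s.
Per-layer time: 10.9523 + 17.7 → 28.6523 s.
4800 layers × 28.6523 s/layer = 137531.04 s, i.e. 38.20 hours.

38.20 hours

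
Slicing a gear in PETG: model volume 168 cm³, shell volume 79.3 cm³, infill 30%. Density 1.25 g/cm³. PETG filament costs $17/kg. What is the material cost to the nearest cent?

Infill region: 168 − 79.3 → 88.7 cm³.
Infill volume = 0.30 × 88.7, so 26.61 cm³.
Total printed volume: 79.3 + 26.61 → 105.91 cm³.
Mass: 105.91 × 1.25 → 132.3875 g.
Cost = 132.3875 g / 1000 × $17/kg = $2.25.

$2.25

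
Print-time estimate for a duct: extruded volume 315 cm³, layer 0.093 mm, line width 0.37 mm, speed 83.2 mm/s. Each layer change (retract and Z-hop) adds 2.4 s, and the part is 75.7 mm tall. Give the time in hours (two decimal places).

31.11 hours

Bead cross-section = 0.093 × 0.37 = 0.03441 mm².
Toolpath length = 315 cm³ / 0.03441 mm² = 315000 / 0.03441 = 9154315.6 mm.
Time extruding = 9154315.6 / 83.2, so 110027.8 s.
Number of layers: 75.7 / 0.093 → 814 (rounded up).
Non-print overhead: 814 × 2.4 → 1953.6 s.
Altogether 110027.8 + 1953.6 = 111981.4 s, i.e. 31.11 hours.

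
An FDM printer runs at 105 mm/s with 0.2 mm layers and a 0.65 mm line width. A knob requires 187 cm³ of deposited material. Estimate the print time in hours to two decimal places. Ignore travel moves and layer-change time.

Bead cross-section: 0.2 × 0.65 → 0.13 mm².
Total extruded path = 187000/0.13 = 1438461.5 mm.
Extrusion time = 1438461.5 / 105 = 13699.6 s.
In the requested units: 13699.6 s = 3.81 hours.

3.81 hours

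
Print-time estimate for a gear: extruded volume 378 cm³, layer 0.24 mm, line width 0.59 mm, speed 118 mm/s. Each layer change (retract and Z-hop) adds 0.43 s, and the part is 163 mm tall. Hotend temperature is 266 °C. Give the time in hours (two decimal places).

6.37 hours

Line area = 0.24 × 0.59 = 0.1416 mm².
Toolpath length = 378 cm³ / 0.1416 mm² = 378000 / 0.1416 = 2669491.5 mm.
Extrusion time = 2669491.5 / 118 = 22622.8 s.
Layer count = ceil(163 / 0.24) = 680.
Z-hop total = 680 × 0.43, so 292.4 s.
Altogether 22622.8 + 292.4 = 22915.2 s, i.e. 6.37 hours.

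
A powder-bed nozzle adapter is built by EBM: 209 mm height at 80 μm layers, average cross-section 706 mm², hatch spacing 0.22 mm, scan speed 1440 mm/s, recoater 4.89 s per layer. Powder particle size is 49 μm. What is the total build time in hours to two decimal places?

Number of layers: 209 / 0.08 → 2613 (rounded up).
Per-layer scan distance = 706 / 0.22, so 3209.1 mm.
Scan time per layer = 3209.1 / 1440, so 2.2285 s.
Time per layer = 2.2285 + 4.89 = 7.1185 s.
Build time = 2613 × 7.1185 = 18600.6405 s = 5.17 hours.

5.17 hours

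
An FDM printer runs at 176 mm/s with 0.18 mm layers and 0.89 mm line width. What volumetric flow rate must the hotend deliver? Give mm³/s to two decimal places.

28.20

Extrusion cross-section = 0.18 × 0.89, so 0.1602 mm².
Volumetric flow = 176 × 0.1602 = 28.20 mm³/s.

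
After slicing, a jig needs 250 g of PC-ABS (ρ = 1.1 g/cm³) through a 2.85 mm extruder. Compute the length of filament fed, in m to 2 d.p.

Volume = 250 g / 1.1 g·cm⁻³ = 227.2727 cm³ = 227272.7 mm³.
Filament cross-section = π × (2.85/2)² = 6.3794 mm².
L = V/A = 227272.7/6.3794 = 35626.03 mm → 35.63 m.

35.63 m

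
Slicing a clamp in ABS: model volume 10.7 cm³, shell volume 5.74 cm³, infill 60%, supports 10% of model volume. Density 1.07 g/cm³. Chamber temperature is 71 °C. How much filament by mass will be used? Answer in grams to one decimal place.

10.5 g

Volume inside the shell: 10.7 − 5.74 → 4.96 cm³.
Infill deposited = 0.60 × 4.96, so 2.976 cm³.
Support = 0.10 × 10.7, so 1.07 cm³.
Total extruded = 5.74 + 2.976 + 1.07, so 9.786 cm³.
Mass: 9.786 × 1.07 → 10.47102 g.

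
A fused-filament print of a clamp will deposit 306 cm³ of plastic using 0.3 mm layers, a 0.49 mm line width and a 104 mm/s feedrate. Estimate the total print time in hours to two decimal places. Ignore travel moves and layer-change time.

Extrusion cross-section: 0.3 × 0.49 → 0.147 mm².
Toolpath length = 306 cm³ / 0.147 mm² = 306000 / 0.147 = 2081632.7 mm.
Extrusion time = 2081632.7 / 104, so 20015.7 s.
That's 20015.7 s → 5.56 hours.

5.56 hours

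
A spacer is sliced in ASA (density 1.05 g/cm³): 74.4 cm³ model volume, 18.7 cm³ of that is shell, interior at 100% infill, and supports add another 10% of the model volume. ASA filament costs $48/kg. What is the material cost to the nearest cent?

$4.12

Interior volume = 74.4 − 18.7, so 55.7 cm³.
Infill volume = 1.00 × 55.7, so 55.7 cm³.
Support = 0.10 × 74.4 = 7.44 cm³.
Total printed volume = 18.7 + 55.7 + 7.44 = 81.84 cm³.
Mass = 81.84 × 1.05 = 85.932 g.
At $48/kg: 85.932/1000 × 48 = $4.12.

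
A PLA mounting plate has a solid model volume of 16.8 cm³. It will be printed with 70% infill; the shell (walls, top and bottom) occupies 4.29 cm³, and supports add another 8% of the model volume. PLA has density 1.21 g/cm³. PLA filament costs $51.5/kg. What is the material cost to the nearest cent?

$0.90

Infill region = 16.8 − 4.29 = 12.51 cm³.
Infill volume = 0.70 × 12.51 = 8.757 cm³.
Support = 0.08 × 16.8, so 1.344 cm³.
Total extruded = 4.29 + 8.757 + 1.344 = 14.391 cm³.
Mass = 14.391 × 1.21 = 17.41311 g.
At $51.5/kg: 17.41311/1000 × 51.5 = $0.90.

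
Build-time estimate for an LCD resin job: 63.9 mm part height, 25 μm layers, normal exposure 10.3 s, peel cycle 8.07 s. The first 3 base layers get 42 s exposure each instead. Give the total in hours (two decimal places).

13.07 hours

Layer count = ceil(63.9 / 0.025) = 2556.
Bottom layers = 3 × (42 + 8.07), so 150.21 s.
Regular layers: 2553 × (10.3 + 8.07) → 46898.61 s.
Total = 150.21 + 46898.61 = 47048.82 s = 13.07 hours.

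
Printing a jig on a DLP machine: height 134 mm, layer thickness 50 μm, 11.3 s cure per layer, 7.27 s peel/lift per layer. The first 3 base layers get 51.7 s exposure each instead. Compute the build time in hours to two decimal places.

Layers = ⌈134/0.05⌉ = 2680.
Bottom layers = 3 × (51.7 + 7.27) = 176.91 s.
Regular layers = 2677 × (11.3 + 7.27) = 49711.89 s.
Sum: 176.91 + 49711.89 = 49888.8 s → 13.86 hours.

13.86 hours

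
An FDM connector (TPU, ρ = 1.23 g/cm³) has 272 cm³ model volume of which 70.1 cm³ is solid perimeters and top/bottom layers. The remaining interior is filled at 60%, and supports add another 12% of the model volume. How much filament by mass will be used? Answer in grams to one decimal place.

Interior volume: 272 − 70.1 → 201.9 cm³.
Infill volume = 0.60 × 201.9, so 121.14 cm³.
Support = 0.12 × 272 = 32.64 cm³.
Deposited volume: 70.1 + 121.14 + 32.64 → 223.88 cm³.
Mass = 223.88 × 1.23, so 275.3724 g.

275.4 g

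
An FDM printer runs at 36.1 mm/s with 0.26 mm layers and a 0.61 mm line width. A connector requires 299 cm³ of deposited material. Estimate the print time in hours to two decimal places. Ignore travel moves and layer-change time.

Line area = 0.26 × 0.61 = 0.1586 mm².
Toolpath length = 299 cm³ / 0.1586 mm² = 299000 / 0.1586 = 1885245.9 mm.
Print-move time = 1885245.9 / 36.1, so 52222.9 s.
In the requested units: 52222.9 s = 14.51 hours.

14.51 hours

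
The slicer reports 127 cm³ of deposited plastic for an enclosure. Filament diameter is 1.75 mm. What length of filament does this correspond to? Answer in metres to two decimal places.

52.80 m

Filament cross-section = π × (1.75/2)² = 2.4053 mm².
Length = 127 cm³ / 2.4053 mm² = 127000 / 2.4053 = 52800.07 mm = 52.80 m.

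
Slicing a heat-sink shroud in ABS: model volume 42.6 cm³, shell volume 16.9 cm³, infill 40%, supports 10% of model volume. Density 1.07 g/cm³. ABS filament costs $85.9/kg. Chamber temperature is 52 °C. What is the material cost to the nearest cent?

Infill region = 42.6 − 16.9, so 25.7 cm³.
Infill deposited = 0.40 × 25.7, so 10.28 cm³.
Support = 0.10 × 42.6 = 4.26 cm³.
Total extruded = 16.9 + 10.28 + 4.26, so 31.44 cm³.
Mass = 31.44 × 1.07, so 33.6408 g.
Cost = 33.6408 g / 1000 × $85.9/kg = $2.89.

$2.89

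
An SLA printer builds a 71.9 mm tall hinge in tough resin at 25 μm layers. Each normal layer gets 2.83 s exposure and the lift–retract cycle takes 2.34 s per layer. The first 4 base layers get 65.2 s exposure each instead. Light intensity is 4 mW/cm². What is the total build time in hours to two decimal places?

4.20 hours

Layer count = ceil(71.9 / 0.025) = 2876.
Base layers = 4 × (65.2 + 2.34) = 270.16 s.
Regular layers: 2872 × (2.83 + 2.34) → 14848.24 s.
Total = 270.16 + 14848.24 = 15118.4 s = 4.20 hours.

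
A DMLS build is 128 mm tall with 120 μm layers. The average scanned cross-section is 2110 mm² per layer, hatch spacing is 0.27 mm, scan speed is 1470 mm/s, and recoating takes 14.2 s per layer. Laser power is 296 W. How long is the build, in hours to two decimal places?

Layers = ⌈128/0.12⌉ = 1067.
Per-layer scan distance = 2110 / 0.27 = 7814.8 mm.
Per-layer scan time = 7814.8 / 1470, so 5.3162 s.
Time per layer = 5.3162 + 14.2 = 19.5162 s.
Build time = 1067 × 19.5162 = 20823.7854 s = 5.78 hours.

5.78 hours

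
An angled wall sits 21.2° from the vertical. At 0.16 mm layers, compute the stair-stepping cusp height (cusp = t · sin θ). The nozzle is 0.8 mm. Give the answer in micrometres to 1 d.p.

Cusp = layer height × sin(21.2°) = 0.16 × 0.3616 = 0.057856 mm = 57.9 μm.

57.9 μm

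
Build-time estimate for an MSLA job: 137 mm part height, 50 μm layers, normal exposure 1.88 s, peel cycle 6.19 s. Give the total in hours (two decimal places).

Layers = ⌈137/0.05⌉ = 2740.
Per-layer time: 1.88 + 6.19 → 8.07 s.
Build time: 2740 × 8.07 s = 22111.8 s, i.e. 6.14 hours.

6.14 hours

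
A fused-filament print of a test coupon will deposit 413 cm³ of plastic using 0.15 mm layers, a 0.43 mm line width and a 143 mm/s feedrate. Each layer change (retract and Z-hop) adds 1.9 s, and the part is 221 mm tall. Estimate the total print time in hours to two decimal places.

13.22 hours

Extrusion cross-section = 0.15 × 0.43, so 0.0645 mm².
Total extruded path = 413000/0.0645 = 6403100.8 mm.
Time extruding = 6403100.8 / 143, so 44776.9 s.
Layers = ⌈221/0.15⌉ = 1474.
Layer-change overhead: 1474 × 1.9 → 2800.6 s.
Altogether 44776.9 + 2800.6 = 47577.5 s, i.e. 13.22 hours.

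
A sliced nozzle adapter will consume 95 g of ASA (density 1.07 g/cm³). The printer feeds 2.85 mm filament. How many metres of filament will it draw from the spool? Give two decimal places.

13.92 m

Extruded volume: 95/1.07 = 88.785 cm³ (88785 mm³).
Filament cross-section = π × (2.85/2)² = 6.3794 mm².
Length = 88785 / 6.3794 = 13917.45 mm = 13.92 m.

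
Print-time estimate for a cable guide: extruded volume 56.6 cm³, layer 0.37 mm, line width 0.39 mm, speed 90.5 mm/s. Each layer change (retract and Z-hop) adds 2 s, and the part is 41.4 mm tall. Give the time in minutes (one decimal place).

Extrusion cross-section = 0.37 × 0.39 = 0.1443 mm².
Total extruded path = 56600/0.1443 = 392238.4 mm.
Print-move time = 392238.4 / 90.5 = 4334.1 s.
Number of layers: 41.4 / 0.37 → 112 (rounded up).
Layer-change overhead = 112 × 2, so 224 s.
Total = 4334.1 + 224 = 4558.1 s = 76.0 minutes.

76.0 minutes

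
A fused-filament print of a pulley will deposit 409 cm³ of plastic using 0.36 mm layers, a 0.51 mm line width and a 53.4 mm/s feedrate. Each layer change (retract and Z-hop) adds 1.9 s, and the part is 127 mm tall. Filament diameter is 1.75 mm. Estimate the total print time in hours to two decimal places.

Bead cross-section = 0.36 × 0.51, so 0.1836 mm².
Toolpath length = 409 cm³ / 0.1836 mm² = 409000 / 0.1836 = 2227668.8 mm.
Extrusion time: 2227668.8 / 53.4 → 41716.6 s.
Layer count = ceil(127 / 0.36) = 353.
Z-hop total = 353 × 1.9, so 670.7 s.
Total = 41716.6 + 670.7 = 42387.3 s = 11.77 hours.

11.77 hours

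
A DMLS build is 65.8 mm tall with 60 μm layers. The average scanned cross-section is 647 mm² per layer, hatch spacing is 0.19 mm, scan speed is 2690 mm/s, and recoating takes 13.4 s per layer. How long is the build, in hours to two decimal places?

Layer count = ceil(65.8 / 0.06) = 1097.
Per-layer scan distance = 647 / 0.19 = 3405.3 mm.
Per-layer scan time = 3405.3 / 2690 = 1.2659 s.
Per-layer time = 1.2659 + 13.4, so 14.6659 s.
1097 layers × 14.6659 s/layer = 16088.4923 s, i.e. 4.47 hours.

4.47 hours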